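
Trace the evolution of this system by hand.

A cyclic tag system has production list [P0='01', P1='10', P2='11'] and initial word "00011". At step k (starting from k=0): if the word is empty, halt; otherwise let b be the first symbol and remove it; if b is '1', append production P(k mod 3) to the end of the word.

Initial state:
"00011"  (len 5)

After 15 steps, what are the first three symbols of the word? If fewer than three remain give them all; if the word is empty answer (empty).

111

gen 0: "00011"  (len 5)
gen 1: "0011"  (len 4)
gen 2: "011"  (len 3)
gen 3: "11"  (len 2)
gen 4: "101"  (len 3)
gen 5: "0110"  (len 4)
gen 6: "110"  (len 3)
gen 7: "1001"  (len 4)
gen 8: "00110"  (len 5)
gen 9: "0110"  (len 4)
gen 10: "110"  (len 3)
gen 11: "1010"  (len 4)
gen 12: "01011"  (len 5)
gen 13: "1011"  (len 4)
gen 14: "01110"  (len 5)
gen 15: "1110"  (len 4)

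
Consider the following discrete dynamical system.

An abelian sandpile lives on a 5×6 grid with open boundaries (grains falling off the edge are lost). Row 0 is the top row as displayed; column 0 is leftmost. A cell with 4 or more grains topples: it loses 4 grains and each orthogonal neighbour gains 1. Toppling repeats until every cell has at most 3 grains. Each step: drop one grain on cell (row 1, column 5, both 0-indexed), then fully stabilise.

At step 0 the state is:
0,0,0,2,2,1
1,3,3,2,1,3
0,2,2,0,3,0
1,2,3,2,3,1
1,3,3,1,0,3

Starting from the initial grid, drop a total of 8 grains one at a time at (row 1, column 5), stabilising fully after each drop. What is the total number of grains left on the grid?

54

[0] 0,0,0,2,2,1
1,3,3,2,1,3
0,2,2,0,3,0
1,2,3,2,3,1
1,3,3,1,0,3
[1] 0,0,0,2,2,2
1,3,3,2,2,0
0,2,2,0,3,1
1,2,3,2,3,1
1,3,3,1,0,3
[2] 0,0,0,2,2,2
1,3,3,2,2,1
0,2,2,0,3,1
1,2,3,2,3,1
1,3,3,1,0,3
[3] 0,0,0,2,2,2
1,3,3,2,2,2
0,2,2,0,3,1
1,2,3,2,3,1
1,3,3,1,0,3
[4] 0,0,0,2,2,2
1,3,3,2,2,3
0,2,2,0,3,1
1,2,3,2,3,1
1,3,3,1,0,3
[5] 0,0,0,2,2,3
1,3,3,2,3,0
0,2,2,0,3,2
1,2,3,2,3,1
1,3,3,1,0,3
[6] 0,0,0,2,2,3
1,3,3,2,3,1
0,2,2,0,3,2
1,2,3,2,3,1
1,3,3,1,0,3
[7] 0,0,0,2,2,3
1,3,3,2,3,2
0,2,2,0,3,2
1,2,3,2,3,1
1,3,3,1,0,3
[8] 0,0,0,2,2,3
1,3,3,2,3,3
0,2,2,0,3,2
1,2,3,2,3,1
1,3,3,1,0,3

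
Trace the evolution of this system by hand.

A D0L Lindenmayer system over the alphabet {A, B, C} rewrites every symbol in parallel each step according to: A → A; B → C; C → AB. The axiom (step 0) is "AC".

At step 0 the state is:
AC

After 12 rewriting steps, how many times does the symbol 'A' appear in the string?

7

0) AC
1) AAB
2) AAC
3) AAAB
4) AAAC
5) AAAAB
6) AAAAC
7) AAAAAB
8) AAAAAC
9) AAAAAAB
10) AAAAAAC
11) AAAAAAAB
12) AAAAAAAC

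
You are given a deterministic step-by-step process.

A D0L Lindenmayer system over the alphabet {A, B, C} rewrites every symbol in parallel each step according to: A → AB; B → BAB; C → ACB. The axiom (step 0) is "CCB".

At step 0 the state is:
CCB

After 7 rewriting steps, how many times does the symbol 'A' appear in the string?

k=0  CCB
k=1  ACBACBBAB
k=2  ABACBBABABACBBABBABABBAB
k=3  ABBABABACBBABBABABBABABBABABACBBABBABABBABBABABBABABBABBABABBAB
k=4  ABBABBABABBABABBABABACBBABBABABBABBABABBABABBABBABABBABABB…BABBABABBABABBABBABABBABABBABBABABBABBABABBABABBABBABABBAB  (len 165)
k=5  ABBABBABABBABBABABBABABBABBABABBABABBABBABABBABABBABABACBB…BABBABABBABABBABBABABBABABBABBABABBABBABABBABABBABBABABBAB  (len 432)
k=6  ABBABBABABBABBABABBABABBABBABABBABBABABBABABBABBABABBABABB…BABBABABBABABBABBABABBABABBABBABABBABBABABBABABBABBABABBAB  (len 1131)
k=7  ABBABBABABBABBABABBABABBABBABABBABBABABBABABBABBABABBABABB…BABBABABBABABBABBABABBABABBABBABABBABBABABBABABBABBABABBAB  (len 2961)

1131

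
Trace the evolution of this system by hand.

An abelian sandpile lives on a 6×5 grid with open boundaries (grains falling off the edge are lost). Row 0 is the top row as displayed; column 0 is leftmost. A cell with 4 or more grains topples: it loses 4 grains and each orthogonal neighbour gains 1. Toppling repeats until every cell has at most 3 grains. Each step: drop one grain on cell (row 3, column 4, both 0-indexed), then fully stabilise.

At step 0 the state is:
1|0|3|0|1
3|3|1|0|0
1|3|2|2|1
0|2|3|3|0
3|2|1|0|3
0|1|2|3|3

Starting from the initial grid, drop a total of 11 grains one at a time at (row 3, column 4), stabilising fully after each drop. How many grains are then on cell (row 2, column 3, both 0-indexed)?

2

0) 1|0|3|0|1
3|3|1|0|0
1|3|2|2|1
0|2|3|3|0
3|2|1|0|3
0|1|2|3|3
1) 1|0|3|0|1
3|3|1|0|0
1|3|2|2|1
0|2|3|3|1
3|2|1|0|3
0|1|2|3|3
2) 1|0|3|0|1
3|3|1|0|0
1|3|2|2|1
0|2|3|3|2
3|2|1|0|3
0|1|2|3|3
3) 1|0|3|0|1
3|3|1|0|0
1|3|2|2|1
0|2|3|3|3
3|2|1|0|3
0|1|2|3|3
4) 1|0|3|0|1
3|3|1|0|0
1|3|3|3|2
0|3|0|1|2
3|2|2|3|1
0|1|3|0|1
5) 1|0|3|0|1
3|3|1|0|0
1|3|3|3|2
0|3|0|1|3
3|2|2|3|1
0|1|3|0|1
6) 1|0|3|0|1
3|3|1|0|0
1|3|3|3|3
0|3|0|2|0
3|2|2|3|2
0|1|3|0|1
7) 1|0|3|0|1
3|3|1|0|0
1|3|3|3|3
0|3|0|2|1
3|2|2|3|2
0|1|3|0|1
8) 1|0|3|0|1
3|3|1|0|0
1|3|3|3|3
0|3|0|2|2
3|2|2|3|2
0|1|3|0|1
9) 1|0|3|0|1
3|3|1|0|0
1|3|3|3|3
0|3|0|2|3
3|2|2|3|2
0|1|3|0|1
10) 2|1|3|0|1
0|1|3|1|1
3|2|1|2|1
1|0|3|1|3
3|3|3|1|0
0|1|3|1|2
11) 2|1|3|0|1
0|1|3|1|1
3|2|1|2|2
1|0|3|2|0
3|3|3|1|1
0|1|3|1|2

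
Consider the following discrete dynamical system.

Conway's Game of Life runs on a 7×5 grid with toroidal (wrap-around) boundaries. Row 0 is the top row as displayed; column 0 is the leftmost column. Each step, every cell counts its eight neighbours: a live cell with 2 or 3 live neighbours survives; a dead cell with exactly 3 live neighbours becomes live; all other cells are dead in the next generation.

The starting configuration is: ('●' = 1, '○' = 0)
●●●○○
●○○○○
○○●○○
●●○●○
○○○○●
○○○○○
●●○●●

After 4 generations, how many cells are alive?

5

0) ●●●○○
●○○○○
○○●○○
●●○●○
○○○○●
○○○○○
●●○●●
1) ○○●●○
●○●○○
●○●○●
●●●●●
●○○○●
○○○●○
○○○●●
2) ○●●○○
●○●○○
○○○○○
○○●○○
○○○○○
●○○●○
○○○○●
3) ●●●●○
○○●○○
○●○○○
○○○○○
○○○○○
○○○○●
●●●●●
4) ○○○○○
●○○●○
○○○○○
○○○○○
○○○○○
○●●○●
○○○○○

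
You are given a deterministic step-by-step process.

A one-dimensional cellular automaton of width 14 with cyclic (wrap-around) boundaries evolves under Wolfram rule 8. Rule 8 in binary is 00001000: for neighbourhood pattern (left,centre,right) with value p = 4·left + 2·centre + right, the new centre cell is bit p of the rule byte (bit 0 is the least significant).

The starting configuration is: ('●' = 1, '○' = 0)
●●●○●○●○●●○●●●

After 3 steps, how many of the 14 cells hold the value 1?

0

t=0: ●●●○●○●○●●○●●●
t=1: ○○○○○○○○●○○●○○
t=2: ○○○○○○○○○○○○○○
t=3: ○○○○○○○○○○○○○○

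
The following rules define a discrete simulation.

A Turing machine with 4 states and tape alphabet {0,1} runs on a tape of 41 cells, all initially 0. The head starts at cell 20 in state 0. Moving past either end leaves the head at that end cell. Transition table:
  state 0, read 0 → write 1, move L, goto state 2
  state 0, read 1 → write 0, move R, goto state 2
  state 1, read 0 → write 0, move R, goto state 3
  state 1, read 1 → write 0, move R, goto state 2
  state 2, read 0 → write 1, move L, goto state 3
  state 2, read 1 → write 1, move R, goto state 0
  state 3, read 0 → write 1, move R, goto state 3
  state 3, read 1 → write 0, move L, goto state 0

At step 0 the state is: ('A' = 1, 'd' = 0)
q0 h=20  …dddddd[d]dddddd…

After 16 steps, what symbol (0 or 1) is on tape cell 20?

1

0) q0 h=20  …dddddd[d]dddddd…
1) q2 h=19  …dddddd[d]Addddd…
2) q3 h=18  …dddddd[d]AAdddd…
3) q3 h=19  …dddddA[A]Addddd…
4) q0 h=18  …dddddd[A]dAdddd…
5) q2 h=19  …dddddd[d]Addddd…
6) q3 h=18  …dddddd[d]AAdddd…
7) q3 h=19  …dddddA[A]Addddd…
8) q0 h=18  …dddddd[A]dAdddd…
9) q2 h=19  …dddddd[d]Addddd…
10) q3 h=18  …dddddd[d]AAdddd…
11) q3 h=19  …dddddA[A]Addddd…
12) q0 h=18  …dddddd[A]dAdddd…
13) q2 h=19  …dddddd[d]Addddd…
14) q3 h=18  …dddddd[d]AAdddd…
15) q3 h=19  …dddddA[A]Addddd…
16) q0 h=18  …dddddd[A]dAdddd…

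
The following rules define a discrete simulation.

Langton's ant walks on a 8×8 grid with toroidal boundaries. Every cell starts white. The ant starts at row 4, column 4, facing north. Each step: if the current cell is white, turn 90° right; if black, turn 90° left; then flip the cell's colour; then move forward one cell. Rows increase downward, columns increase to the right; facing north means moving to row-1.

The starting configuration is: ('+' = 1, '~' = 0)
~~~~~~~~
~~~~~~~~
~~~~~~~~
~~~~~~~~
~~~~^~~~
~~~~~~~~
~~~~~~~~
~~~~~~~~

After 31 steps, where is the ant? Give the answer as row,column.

5,2

[0] ~~~~~~~~
~~~~~~~~
~~~~~~~~
~~~~~~~~
~~~~^~~~
~~~~~~~~
~~~~~~~~
~~~~~~~~
[1] ~~~~~~~~
~~~~~~~~
~~~~~~~~
~~~~~~~~
~~~~+>~~
~~~~~~~~
~~~~~~~~
~~~~~~~~
[2] ~~~~~~~~
~~~~~~~~
~~~~~~~~
~~~~~~~~
~~~~++~~
~~~~~v~~
~~~~~~~~
~~~~~~~~
[3] ~~~~~~~~
~~~~~~~~
~~~~~~~~
~~~~~~~~
~~~~++~~
~~~~<+~~
~~~~~~~~
~~~~~~~~
[4] ~~~~~~~~
~~~~~~~~
~~~~~~~~
~~~~~~~~
~~~~^+~~
~~~~++~~
~~~~~~~~
~~~~~~~~
[5] ~~~~~~~~
~~~~~~~~
~~~~~~~~
~~~~~~~~
~~~<~+~~
~~~~++~~
~~~~~~~~
~~~~~~~~
[6] ~~~~~~~~
~~~~~~~~
~~~~~~~~
~~~^~~~~
~~~+~+~~
~~~~++~~
~~~~~~~~
~~~~~~~~
[7] ~~~~~~~~
~~~~~~~~
~~~~~~~~
~~~+>~~~
~~~+~+~~
~~~~++~~
~~~~~~~~
~~~~~~~~
[8] ~~~~~~~~
~~~~~~~~
~~~~~~~~
~~~++~~~
~~~+v+~~
~~~~++~~
~~~~~~~~
~~~~~~~~
[9] ~~~~~~~~
~~~~~~~~
~~~~~~~~
~~~++~~~
~~~<++~~
~~~~++~~
~~~~~~~~
~~~~~~~~
[10] ~~~~~~~~
~~~~~~~~
~~~~~~~~
~~~++~~~
~~~~++~~
~~~v++~~
~~~~~~~~
~~~~~~~~
[11] ~~~~~~~~
~~~~~~~~
~~~~~~~~
~~~++~~~
~~~~++~~
~~<+++~~
~~~~~~~~
~~~~~~~~
[12] ~~~~~~~~
~~~~~~~~
~~~~~~~~
~~~++~~~
~~^~++~~
~~++++~~
~~~~~~~~
~~~~~~~~
[13] ~~~~~~~~
~~~~~~~~
~~~~~~~~
~~~++~~~
~~+>++~~
~~++++~~
~~~~~~~~
~~~~~~~~
[14] ~~~~~~~~
~~~~~~~~
~~~~~~~~
~~~++~~~
~~++++~~
~~+v++~~
~~~~~~~~
~~~~~~~~
[15] ~~~~~~~~
~~~~~~~~
~~~~~~~~
~~~++~~~
~~++++~~
~~+~>+~~
~~~~~~~~
~~~~~~~~
[16] ~~~~~~~~
~~~~~~~~
~~~~~~~~
~~~++~~~
~~++^+~~
~~+~~+~~
~~~~~~~~
~~~~~~~~
[17] ~~~~~~~~
~~~~~~~~
~~~~~~~~
~~~++~~~
~~+<~+~~
~~+~~+~~
~~~~~~~~
~~~~~~~~
[18] ~~~~~~~~
~~~~~~~~
~~~~~~~~
~~~++~~~
~~+~~+~~
~~+v~+~~
~~~~~~~~
~~~~~~~~
[19] ~~~~~~~~
~~~~~~~~
~~~~~~~~
~~~++~~~
~~+~~+~~
~~<+~+~~
~~~~~~~~
~~~~~~~~
[20] ~~~~~~~~
~~~~~~~~
~~~~~~~~
~~~++~~~
~~+~~+~~
~~~+~+~~
~~v~~~~~
~~~~~~~~
[21] ~~~~~~~~
~~~~~~~~
~~~~~~~~
~~~++~~~
~~+~~+~~
~~~+~+~~
~<+~~~~~
~~~~~~~~
[22] ~~~~~~~~
~~~~~~~~
~~~~~~~~
~~~++~~~
~~+~~+~~
~^~+~+~~
~++~~~~~
~~~~~~~~
[23] ~~~~~~~~
~~~~~~~~
~~~~~~~~
~~~++~~~
~~+~~+~~
~+>+~+~~
~++~~~~~
~~~~~~~~
[24] ~~~~~~~~
~~~~~~~~
~~~~~~~~
~~~++~~~
~~+~~+~~
~+++~+~~
~+v~~~~~
~~~~~~~~
[25] ~~~~~~~~
~~~~~~~~
~~~~~~~~
~~~++~~~
~~+~~+~~
~+++~+~~
~+~>~~~~
~~~~~~~~
[26] ~~~~~~~~
~~~~~~~~
~~~~~~~~
~~~++~~~
~~+~~+~~
~+++~+~~
~+~+~~~~
~~~v~~~~
[27] ~~~~~~~~
~~~~~~~~
~~~~~~~~
~~~++~~~
~~+~~+~~
~+++~+~~
~+~+~~~~
~~<+~~~~
[28] ~~~~~~~~
~~~~~~~~
~~~~~~~~
~~~++~~~
~~+~~+~~
~+++~+~~
~+^+~~~~
~~++~~~~
[29] ~~~~~~~~
~~~~~~~~
~~~~~~~~
~~~++~~~
~~+~~+~~
~+++~+~~
~++>~~~~
~~++~~~~
[30] ~~~~~~~~
~~~~~~~~
~~~~~~~~
~~~++~~~
~~+~~+~~
~++^~+~~
~++~~~~~
~~++~~~~
[31] ~~~~~~~~
~~~~~~~~
~~~~~~~~
~~~++~~~
~~+~~+~~
~+<~~+~~
~++~~~~~
~~++~~~~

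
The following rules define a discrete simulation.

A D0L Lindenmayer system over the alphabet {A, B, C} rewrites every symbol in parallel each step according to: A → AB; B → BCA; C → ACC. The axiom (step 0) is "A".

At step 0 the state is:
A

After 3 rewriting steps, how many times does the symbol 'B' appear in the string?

4

gen 0: A
gen 1: AB
gen 2: ABBCA
gen 3: ABBCABCAACCAB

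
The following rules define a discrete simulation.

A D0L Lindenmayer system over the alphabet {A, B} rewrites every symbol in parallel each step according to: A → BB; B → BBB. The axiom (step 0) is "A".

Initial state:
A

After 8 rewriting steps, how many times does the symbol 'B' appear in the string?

4374

gen 0: A
gen 1: BB
gen 2: BBBBBB
gen 3: BBBBBBBBBBBBBBBBBB
gen 4: BBBBBBBBBBBBBBBBBBBBBBBBBBBBBBBBBBBBBBBBBBBBBBBBBBBBBB
gen 5: BBBBBBBBBBBBBBBBBBBBBBBBBBBBBBBBBBBBBBBBBBBBBBBBBBBBBBBBBB…BBBBBBBBBBBBBBBBBBBBBBBBBBBBBBBBBBBBBBBBBBBBBBBBBBBBBBBBBB  (len 162)
gen 6: BBBBBBBBBBBBBBBBBBBBBBBBBBBBBBBBBBBBBBBBBBBBBBBBBBBBBBBBBB…BBBBBBBBBBBBBBBBBBBBBBBBBBBBBBBBBBBBBBBBBBBBBBBBBBBBBBBBBB  (len 486)
gen 7: BBBBBBBBBBBBBBBBBBBBBBBBBBBBBBBBBBBBBBBBBBBBBBBBBBBBBBBBBB…BBBBBBBBBBBBBBBBBBBBBBBBBBBBBBBBBBBBBBBBBBBBBBBBBBBBBBBBBB  (len 1458)
gen 8: BBBBBBBBBBBBBBBBBBBBBBBBBBBBBBBBBBBBBBBBBBBBBBBBBBBBBBBBBB…BBBBBBBBBBBBBBBBBBBBBBBBBBBBBBBBBBBBBBBBBBBBBBBBBBBBBBBBBB  (len 4374)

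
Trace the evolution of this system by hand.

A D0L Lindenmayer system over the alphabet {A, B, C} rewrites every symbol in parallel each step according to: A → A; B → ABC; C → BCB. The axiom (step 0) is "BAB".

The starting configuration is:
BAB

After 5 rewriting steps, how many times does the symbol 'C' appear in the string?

gen 0: BAB
gen 1: ABCAABC
gen 2: AABCBCBAAABCBCB
gen 3: AAABCBCBABCBCBABCAAAABCBCBABCBCBABC
gen 4: AAAABCBCBABCBCBABCAABCBCBABCBCBABCAABCBCBAAAAABCBCBABCBCBABCAABCBCBABCBCBABCAABCBCB
gen 5: AAAAABCBCBABCBCBABCAABCBCBABCBCBABCAABCBCBAAABCBCBABCBCBAB…BAAABCBCBABCBCBABCAABCBCBABCBCBABCAABCBCBAAABCBCBABCBCBABC  (len 199)

58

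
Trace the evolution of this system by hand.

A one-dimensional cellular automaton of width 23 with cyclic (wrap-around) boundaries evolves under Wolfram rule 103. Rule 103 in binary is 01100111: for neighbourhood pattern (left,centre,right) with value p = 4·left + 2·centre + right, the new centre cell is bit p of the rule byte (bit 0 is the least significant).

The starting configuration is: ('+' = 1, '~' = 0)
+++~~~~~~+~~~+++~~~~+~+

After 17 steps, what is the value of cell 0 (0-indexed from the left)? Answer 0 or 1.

1

0) +++~~~~~~+~~~+++~~~~+~+
1) ~~+~++++++~++~~+~+++++~
2) ++++~~~~~++~+~+++~~~~+~
3) ~~~+~++++~++++~~+~+++++
4) ~++++~~~++~~~+~+++~~~~+
5) +~~~+~++~+~++++~~+~++++
6) +~++++~++++~~~+~+++~~~~
7) ++~~~++~~~+~++++~~+~+++
8) ~+~++~+~++++~~~+~+++~~~
9) +++~++++~~~+~++++~~+~++
10) ~~++~~~+~++++~~~+~+++~~
11) ++~+~++++~~~+~++++~~+~+
12) ~++++~~~+~++++~~~+~+++~
13) +~~~+~++++~~~+~++++~~+~
14) +~++++~~~+~++++~~~+~+++
15) ++~~~+~++++~~~+~++++~~~
16) ~+~++++~~~+~++++~~~+~++
17) +++~~~+~++++~~~+~++++~+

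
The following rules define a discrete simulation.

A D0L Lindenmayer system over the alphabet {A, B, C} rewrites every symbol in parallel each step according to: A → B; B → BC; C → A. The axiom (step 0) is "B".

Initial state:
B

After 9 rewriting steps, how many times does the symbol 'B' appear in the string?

19

0) B
1) BC
2) BCA
3) BCAB
4) BCABBC
5) BCABBCBCA
6) BCABBCBCABCAB
7) BCABBCBCABCABBCABBC
8) BCABBCBCABCABBCABBCBCABBCBCA
9) BCABBCBCABCABBCABBCBCABBCBCABCABBCBCABCAB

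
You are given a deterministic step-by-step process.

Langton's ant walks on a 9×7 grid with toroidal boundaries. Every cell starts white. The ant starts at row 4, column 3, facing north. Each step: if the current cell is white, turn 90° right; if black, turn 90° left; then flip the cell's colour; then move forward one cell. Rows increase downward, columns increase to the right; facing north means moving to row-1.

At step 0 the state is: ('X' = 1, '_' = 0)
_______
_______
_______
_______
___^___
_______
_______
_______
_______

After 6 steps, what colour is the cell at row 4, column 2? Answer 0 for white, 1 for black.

0) _______
_______
_______
_______
___^___
_______
_______
_______
_______
1) _______
_______
_______
_______
___X>__
_______
_______
_______
_______
2) _______
_______
_______
_______
___XX__
____v__
_______
_______
_______
3) _______
_______
_______
_______
___XX__
___<X__
_______
_______
_______
4) _______
_______
_______
_______
___^X__
___XX__
_______
_______
_______
5) _______
_______
_______
_______
__<_X__
___XX__
_______
_______
_______
6) _______
_______
_______
__^____
__X_X__
___XX__
_______
_______
_______

1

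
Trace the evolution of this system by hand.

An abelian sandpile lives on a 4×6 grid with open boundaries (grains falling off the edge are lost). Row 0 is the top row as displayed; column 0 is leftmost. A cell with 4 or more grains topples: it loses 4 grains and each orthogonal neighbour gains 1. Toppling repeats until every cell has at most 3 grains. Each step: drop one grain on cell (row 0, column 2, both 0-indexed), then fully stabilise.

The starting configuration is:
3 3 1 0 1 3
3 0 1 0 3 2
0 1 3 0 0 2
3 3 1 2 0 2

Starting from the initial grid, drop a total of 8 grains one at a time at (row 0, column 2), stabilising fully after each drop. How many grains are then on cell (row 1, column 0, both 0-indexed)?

k=0  3 3 1 0 1 3
3 0 1 0 3 2
0 1 3 0 0 2
3 3 1 2 0 2
k=1  3 3 2 0 1 3
3 0 1 0 3 2
0 1 3 0 0 2
3 3 1 2 0 2
k=2  3 3 3 0 1 3
3 0 1 0 3 2
0 1 3 0 0 2
3 3 1 2 0 2
k=3  1 1 1 1 1 3
0 2 2 0 3 2
1 1 3 0 0 2
3 3 1 2 0 2
k=4  1 1 2 1 1 3
0 2 2 0 3 2
1 1 3 0 0 2
3 3 1 2 0 2
k=5  1 1 3 1 1 3
0 2 2 0 3 2
1 1 3 0 0 2
3 3 1 2 0 2
k=6  1 2 0 2 1 3
0 2 3 0 3 2
1 1 3 0 0 2
3 3 1 2 0 2
k=7  1 2 1 2 1 3
0 2 3 0 3 2
1 1 3 0 0 2
3 3 1 2 0 2
k=8  1 2 2 2 1 3
0 2 3 0 3 2
1 1 3 0 0 2
3 3 1 2 0 2

0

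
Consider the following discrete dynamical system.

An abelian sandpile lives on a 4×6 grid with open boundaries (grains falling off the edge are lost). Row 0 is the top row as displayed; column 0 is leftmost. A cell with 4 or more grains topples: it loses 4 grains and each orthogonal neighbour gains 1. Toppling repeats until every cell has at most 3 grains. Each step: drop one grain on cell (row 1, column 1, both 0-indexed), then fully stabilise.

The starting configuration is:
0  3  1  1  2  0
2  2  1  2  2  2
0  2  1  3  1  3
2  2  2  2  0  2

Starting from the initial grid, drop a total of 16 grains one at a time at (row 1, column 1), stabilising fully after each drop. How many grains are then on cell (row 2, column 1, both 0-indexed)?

3

t=0: 0  3  1  1  2  0
2  2  1  2  2  2
0  2  1  3  1  3
2  2  2  2  0  2
t=1: 0  3  1  1  2  0
2  3  1  2  2  2
0  2  1  3  1  3
2  2  2  2  0  2
t=2: 1  0  2  1  2  0
3  1  2  2  2  2
0  3  1  3  1  3
2  2  2  2  0  2
t=3: 1  0  2  1  2  0
3  2  2  2  2  2
0  3  1  3  1  3
2  2  2  2  0  2
t=4: 1  0  2  1  2  0
3  3  2  2  2  2
0  3  1  3  1  3
2  2  2  2  0  2
t=5: 2  1  2  1  2  0
0  2  3  2  2  2
2  0  2  3  1  3
2  3  2  2  0  2
t=6: 2  1  2  1  2  0
0  3  3  2  2  2
2  0  2  3  1  3
2  3  2  2  0  2
t=7: 2  2  3  1  2  0
1  1  0  3  2  2
2  1  3  3  1  3
2  3  2  2  0  2
t=8: 2  2  3  1  2  0
1  2  0  3  2  2
2  1  3  3  1  3
2  3  2  2  0  2
t=9: 2  2  3  1  2  0
1  3  0  3  2  2
2  1  3  3  1  3
2  3  2  2  0  2
t=10: 2  3  3  1  2  0
2  0  1  3  2  2
2  2  3  3  1  3
2  3  2  2  0  2
t=11: 2  3  3  1  2  0
2  1  1  3  2  2
2  2  3  3  1  3
2  3  2  2  0  2
t=12: 2  3  3  1  2  0
2  2  1  3  2  2
2  2  3  3  1  3
2  3  2  2  0  2
t=13: 2  3  3  1  2  0
2  3  1  3  2  2
2  2  3  3  1  3
2  3  2  2  0  2
t=14: 3  1  0  2  2  0
3  1  3  3  2  2
2  3  3  3  1  3
2  3  2  2  0  2
t=15: 3  1  0  2  2  0
3  2  3  3  2  2
2  3  3  3  1  3
2  3  2  2  0  2
t=16: 3  1  0  2  2  0
3  3  3  3  2  2
2  3  3  3  1  3
2  3  2  2  0  2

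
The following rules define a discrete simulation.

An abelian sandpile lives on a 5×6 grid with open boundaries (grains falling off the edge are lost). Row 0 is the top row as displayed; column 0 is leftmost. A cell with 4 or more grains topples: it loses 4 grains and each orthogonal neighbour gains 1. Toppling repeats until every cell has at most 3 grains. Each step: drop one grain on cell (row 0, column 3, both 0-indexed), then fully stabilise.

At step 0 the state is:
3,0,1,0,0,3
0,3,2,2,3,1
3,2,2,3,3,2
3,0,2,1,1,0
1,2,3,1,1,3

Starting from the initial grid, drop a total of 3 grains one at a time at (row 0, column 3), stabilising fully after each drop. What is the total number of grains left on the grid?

step 0: 3,0,1,0,0,3
0,3,2,2,3,1
3,2,2,3,3,2
3,0,2,1,1,0
1,2,3,1,1,3
step 1: 3,0,1,1,0,3
0,3,2,2,3,1
3,2,2,3,3,2
3,0,2,1,1,0
1,2,3,1,1,3
step 2: 3,0,1,2,0,3
0,3,2,2,3,1
3,2,2,3,3,2
3,0,2,1,1,0
1,2,3,1,1,3
step 3: 3,0,1,3,0,3
0,3,2,2,3,1
3,2,2,3,3,2
3,0,2,1,1,0
1,2,3,1,1,3

54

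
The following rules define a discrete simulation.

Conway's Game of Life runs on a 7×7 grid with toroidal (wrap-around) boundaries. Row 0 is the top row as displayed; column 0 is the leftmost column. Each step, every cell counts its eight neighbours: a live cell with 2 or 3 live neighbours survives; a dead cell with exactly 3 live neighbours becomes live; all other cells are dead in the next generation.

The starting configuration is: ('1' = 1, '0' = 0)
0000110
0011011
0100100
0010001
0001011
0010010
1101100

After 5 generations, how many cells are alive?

5

gen 0: 0000110
0011011
0100100
0010001
0001011
0010010
1101100
gen 1: 1100000
0011001
1100101
1011101
0011111
1110010
0111001
gen 2: 0000001
0011011
0000100
0000000
0000000
0000000
0001001
gen 3: 1011101
0001111
0001110
0000000
0000000
0000000
0000000
gen 4: 1010001
1000000
0001001
0000100
0000000
0000000
0001000
gen 5: 1100001
1100000
0000000
0000000
0000000
0000000
0000000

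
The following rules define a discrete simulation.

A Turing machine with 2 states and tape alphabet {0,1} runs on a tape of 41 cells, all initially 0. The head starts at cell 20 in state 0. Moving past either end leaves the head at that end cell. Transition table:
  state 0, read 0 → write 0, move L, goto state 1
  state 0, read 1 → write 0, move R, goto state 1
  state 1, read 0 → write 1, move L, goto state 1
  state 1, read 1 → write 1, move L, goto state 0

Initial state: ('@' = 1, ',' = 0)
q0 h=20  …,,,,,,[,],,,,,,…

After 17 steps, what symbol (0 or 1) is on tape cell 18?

1

k=0  q0 h=20  …,,,,,,[,],,,,,,…
k=1  q1 h=19  …,,,,,,[,],,,,,,…
k=2  q1 h=18  …,,,,,,[,]@,,,,,…
k=3  q1 h=17  …,,,,,,[,]@@,,,,…
k=4  q1 h=16  …,,,,,,[,]@@@,,,…
k=5  q1 h=15  …,,,,,,[,]@@@@,,…
k=6  q1 h=14  …,,,,,,[,]@@@@@,…
k=7  q1 h=13  …,,,,,,[,]@@@@@@…
k=8  q1 h=12  …,,,,,,[,]@@@@@@…
k=9  q1 h=11  …,,,,,,[,]@@@@@@…
k=10  q1 h=10  …,,,,,,[,]@@@@@@…
k=11  q1 h= 9  …,,,,,,[,]@@@@@@…
k=12  q1 h= 8  …,,,,,,[,]@@@@@@…
k=13  q1 h= 7  …,,,,,,[,]@@@@@@…
k=14  q1 h= 6  |,,,,,,[,]@@@@@@…
k=15  q1 h= 5  |,,,,,[,]@@@@@@…
k=16  q1 h= 4  |,,,,[,]@@@@@@…
k=17  q1 h= 3  |,,,[,]@@@@@@…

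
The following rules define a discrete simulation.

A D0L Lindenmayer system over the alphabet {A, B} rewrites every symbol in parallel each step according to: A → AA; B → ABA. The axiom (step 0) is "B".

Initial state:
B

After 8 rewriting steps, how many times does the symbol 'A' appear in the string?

t=0: B
t=1: ABA
t=2: AAABAAA
t=3: AAAAAAABAAAAAAA
t=4: AAAAAAAAAAAAAAABAAAAAAAAAAAAAAA
t=5: AAAAAAAAAAAAAAAAAAAAAAAAAAAAAAABAAAAAAAAAAAAAAAAAAAAAAAAAAAAAAA
t=6: AAAAAAAAAAAAAAAAAAAAAAAAAAAAAAAAAAAAAAAAAAAAAAAAAAAAAAAAAA…AAAAAAAAAAAAAAAAAAAAAAAAAAAAAAAAAAAAAAAAAAAAAAAAAAAAAAAAAA  (len 127)
t=7: AAAAAAAAAAAAAAAAAAAAAAAAAAAAAAAAAAAAAAAAAAAAAAAAAAAAAAAAAA…AAAAAAAAAAAAAAAAAAAAAAAAAAAAAAAAAAAAAAAAAAAAAAAAAAAAAAAAAA  (len 255)
t=8: AAAAAAAAAAAAAAAAAAAAAAAAAAAAAAAAAAAAAAAAAAAAAAAAAAAAAAAAAA…AAAAAAAAAAAAAAAAAAAAAAAAAAAAAAAAAAAAAAAAAAAAAAAAAAAAAAAAAA  (len 511)

510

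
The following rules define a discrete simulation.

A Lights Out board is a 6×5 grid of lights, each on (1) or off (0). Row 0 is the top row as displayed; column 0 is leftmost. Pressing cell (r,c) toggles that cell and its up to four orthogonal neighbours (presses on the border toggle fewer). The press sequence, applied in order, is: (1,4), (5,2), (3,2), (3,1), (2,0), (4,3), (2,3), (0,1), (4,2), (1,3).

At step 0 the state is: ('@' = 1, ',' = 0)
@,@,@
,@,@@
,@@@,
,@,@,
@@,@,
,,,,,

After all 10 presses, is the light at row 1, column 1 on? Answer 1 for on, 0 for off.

0

k=0  @,@,@
,@,@@
,@@@,
,@,@,
@@,@,
,,,,,
k=1  @,@,,
,@,,,
,@@@@
,@,@,
@@,@,
,,,,,
k=2  @,@,,
,@,,,
,@@@@
,@,@,
@@@@,
,@@@,
k=3  @,@,,
,@,,,
,@,@@
,,@,,
@@,@,
,@@@,
k=4  @,@,,
,@,,,
,,,@@
@@,,,
@,,@,
,@@@,
k=5  @,@,,
@@,,,
@@,@@
,@,,,
@,,@,
,@@@,
k=6  @,@,,
@@,,,
@@,@@
,@,@,
@,@,@
,@@,,
k=7  @,@,,
@@,@,
@@@,,
,@,,,
@,@,@
,@@,,
k=8  ,@,,,
@,,@,
@@@,,
,@,,,
@,@,@
,@@,,
k=9  ,@,,,
@,,@,
@@@,,
,@@,,
@@,@@
,@,,,
k=10  ,@,@,
@,@,@
@@@@,
,@@,,
@@,@@
,@,,,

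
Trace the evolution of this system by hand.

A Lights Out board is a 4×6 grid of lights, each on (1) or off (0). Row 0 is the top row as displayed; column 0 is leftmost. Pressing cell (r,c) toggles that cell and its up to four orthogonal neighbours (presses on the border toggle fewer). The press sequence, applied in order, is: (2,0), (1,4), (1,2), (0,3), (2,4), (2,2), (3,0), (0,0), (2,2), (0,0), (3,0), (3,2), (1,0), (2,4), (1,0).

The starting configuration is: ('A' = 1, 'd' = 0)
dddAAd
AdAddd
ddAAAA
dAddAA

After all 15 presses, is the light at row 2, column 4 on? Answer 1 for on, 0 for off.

k=0  dddAAd
AdAddd
ddAAAA
dAddAA
k=1  dddAAd
ddAddd
AAAAAA
AAddAA
k=2  dddAdd
ddAAAA
AAAAdA
AAddAA
k=3  ddAAdd
dAddAA
AAdAdA
AAddAA
k=4  ddddAd
dAdAAA
AAdAdA
AAddAA
k=5  ddddAd
dAdAdA
AAddAd
AAdddA
k=6  ddddAd
dAAAdA
AdAAAd
AAAddA
k=7  ddddAd
dAAAdA
ddAAAd
ddAddA
k=8  AAddAd
AAAAdA
ddAAAd
ddAddA
k=9  AAddAd
AAdAdA
dAddAd
dddddA
k=10  ddddAd
dAdAdA
dAddAd
dddddA
k=11  ddddAd
dAdAdA
AAddAd
AAdddA
k=12  ddddAd
dAdAdA
AAAdAd
AdAAdA
k=13  AdddAd
AddAdA
dAAdAd
AdAAdA
k=14  AdddAd
AddAAA
dAAAdA
AdAAAA
k=15  ddddAd
dAdAAA
AAAAdA
AdAAAA

0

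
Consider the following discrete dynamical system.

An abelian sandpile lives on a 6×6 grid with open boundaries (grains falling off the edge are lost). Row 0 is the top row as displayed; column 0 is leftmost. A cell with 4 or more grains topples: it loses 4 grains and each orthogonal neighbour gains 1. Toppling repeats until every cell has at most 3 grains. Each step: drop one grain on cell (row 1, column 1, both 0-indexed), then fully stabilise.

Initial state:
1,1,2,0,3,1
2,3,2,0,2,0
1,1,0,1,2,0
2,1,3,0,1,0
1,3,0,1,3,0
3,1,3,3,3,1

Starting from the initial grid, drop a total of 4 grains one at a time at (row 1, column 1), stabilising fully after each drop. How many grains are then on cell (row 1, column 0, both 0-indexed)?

[0] 1,1,2,0,3,1
2,3,2,0,2,0
1,1,0,1,2,0
2,1,3,0,1,0
1,3,0,1,3,0
3,1,3,3,3,1
[1] 1,2,2,0,3,1
3,0,3,0,2,0
1,2,0,1,2,0
2,1,3,0,1,0
1,3,0,1,3,0
3,1,3,3,3,1
[2] 1,2,2,0,3,1
3,1,3,0,2,0
1,2,0,1,2,0
2,1,3,0,1,0
1,3,0,1,3,0
3,1,3,3,3,1
[3] 1,2,2,0,3,1
3,2,3,0,2,0
1,2,0,1,2,0
2,1,3,0,1,0
1,3,0,1,3,0
3,1,3,3,3,1
[4] 1,2,2,0,3,1
3,3,3,0,2,0
1,2,0,1,2,0
2,1,3,0,1,0
1,3,0,1,3,0
3,1,3,3,3,1

3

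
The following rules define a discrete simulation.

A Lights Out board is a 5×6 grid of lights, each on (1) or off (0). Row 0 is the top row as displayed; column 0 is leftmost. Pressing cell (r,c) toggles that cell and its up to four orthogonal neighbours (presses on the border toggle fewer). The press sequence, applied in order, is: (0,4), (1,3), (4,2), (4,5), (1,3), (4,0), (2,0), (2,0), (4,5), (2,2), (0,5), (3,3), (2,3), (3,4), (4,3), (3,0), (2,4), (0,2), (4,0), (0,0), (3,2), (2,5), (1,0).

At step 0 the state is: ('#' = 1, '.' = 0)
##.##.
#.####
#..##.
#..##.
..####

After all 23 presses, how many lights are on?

19

t=0: ##.##.
#.####
#..##.
#..##.
..####
t=1: ##...#
#.##.#
#..##.
#..##.
..####
t=2: ##.#.#
#...##
#...#.
#..##.
..####
t=3: ##.#.#
#...##
#...#.
#.###.
.#..##
t=4: ##.#.#
#...##
#...#.
#.####
.#....
t=5: ##...#
#.##.#
#..##.
#.####
.#....
t=6: ##...#
#.##.#
#..##.
..####
#.....
t=7: ##...#
..##.#
.#.##.
#.####
#.....
t=8: ##...#
#.##.#
#..##.
..####
#.....
t=9: ##...#
#.##.#
#..##.
..###.
#...##
t=10: ##...#
#..#.#
###.#.
...##.
#...##
t=11: ##..#.
#..#..
###.#.
...##.
#...##
t=12: ##..#.
#..#..
#####.
..#...
#..###
t=13: ##..#.
#.....
##....
..##..
#..###
t=14: ##..#.
#.....
##..#.
..#.##
#..#.#
t=15: ##..#.
#.....
##..#.
..####
#.#.##
t=16: ##..#.
#.....
.#..#.
######
..#.##
t=17: ##..#.
#...#.
.#.#.#
####.#
..#.##
t=18: #.###.
#.#.#.
.#.#.#
####.#
..#.##
t=19: #.###.
#.#.#.
.#.#.#
.###.#
###.##
t=20: .####.
..#.#.
.#.#.#
.###.#
###.##
t=21: .####.
..#.#.
.###.#
.....#
##..##
t=22: .####.
..#.##
.####.
......
##..##
t=23: #####.
###.##
#####.
......
##..##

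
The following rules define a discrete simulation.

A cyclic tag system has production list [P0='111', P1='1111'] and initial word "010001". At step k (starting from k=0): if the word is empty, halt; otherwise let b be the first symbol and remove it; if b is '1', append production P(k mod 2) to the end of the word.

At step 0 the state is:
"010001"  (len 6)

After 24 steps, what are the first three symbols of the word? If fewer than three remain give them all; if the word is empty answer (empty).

t=0: "010001"  (len 6)
t=1: "10001"  (len 5)
t=2: "00011111"  (len 8)
t=3: "0011111"  (len 7)
t=4: "011111"  (len 6)
t=5: "11111"  (len 5)
t=6: "11111111"  (len 8)
t=7: "1111111111"  (len 10)
t=8: "1111111111111"  (len 13)
t=9: "111111111111111"  (len 15)
t=10: "111111111111111111"  (len 18)
t=11: "11111111111111111111"  (len 20)
t=12: "11111111111111111111111"  (len 23)
t=13: "1111111111111111111111111"  (len 25)
t=14: "1111111111111111111111111111"  (len 28)
t=15: "111111111111111111111111111111"  (len 30)
t=16: "111111111111111111111111111111111"  (len 33)
t=17: "11111111111111111111111111111111111"  (len 35)
t=18: "11111111111111111111111111111111111111"  (len 38)
t=19: "1111111111111111111111111111111111111111"  (len 40)
t=20: "1111111111111111111111111111111111111111111"  (len 43)
t=21: "111111111111111111111111111111111111111111111"  (len 45)
t=22: "111111111111111111111111111111111111111111111111"  (len 48)
t=23: "11111111111111111111111111111111111111111111111111"  (len 50)
t=24: "11111111111111111111111111111111111111111111111111111"  (len 53)

111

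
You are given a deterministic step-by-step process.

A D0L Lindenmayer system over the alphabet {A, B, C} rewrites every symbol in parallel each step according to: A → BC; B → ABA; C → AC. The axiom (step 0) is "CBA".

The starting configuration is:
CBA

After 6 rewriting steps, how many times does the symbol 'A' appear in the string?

step 0: CBA
step 1: ACABABC
step 2: BCACBCABABCABAAC
step 3: ABAACBCACABAACBCABABCABAACBCABABCBCAC
step 4: BCABABCBCACABAACBCACBCABABCBCACABAACBCABABCABAACBCABABCBCACABAACBCABABCABAACABAACBCAC
step 5: ABAACBCABABCABAACABAACBCACBCABABCBCACABAACBCACABAACBCABABC…CABABCBCACABAACBCABABCABAACBCABABCBCACBCABABCBCACABAACBCAC  (len 196)
step 6: BCABABCBCACABAACBCABABCABAACBCABABCBCACBCABABCBCACABAACBCA…AACABAACBCACABAACBCABABCABAACABAACBCACBCABABCBCACABAACBCAC  (len 451)

177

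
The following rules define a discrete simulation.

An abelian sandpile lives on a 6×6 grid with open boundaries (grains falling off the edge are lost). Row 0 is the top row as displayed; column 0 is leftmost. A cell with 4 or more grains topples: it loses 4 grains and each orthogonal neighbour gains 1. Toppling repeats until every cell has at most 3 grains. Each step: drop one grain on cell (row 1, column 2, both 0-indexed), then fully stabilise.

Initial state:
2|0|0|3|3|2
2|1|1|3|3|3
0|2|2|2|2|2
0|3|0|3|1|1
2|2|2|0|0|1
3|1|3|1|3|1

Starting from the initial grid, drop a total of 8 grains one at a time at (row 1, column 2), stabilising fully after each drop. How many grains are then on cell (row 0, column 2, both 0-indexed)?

0

t=0: 2|0|0|3|3|2
2|1|1|3|3|3
0|2|2|2|2|2
0|3|0|3|1|1
2|2|2|0|0|1
3|1|3|1|3|1
t=1: 2|0|0|3|3|2
2|1|2|3|3|3
0|2|2|2|2|2
0|3|0|3|1|1
2|2|2|0|0|1
3|1|3|1|3|1
t=2: 2|0|0|3|3|2
2|1|3|3|3|3
0|2|2|2|2|2
0|3|0|3|1|1
2|2|2|0|0|1
3|1|3|1|3|1
t=3: 2|0|2|1|2|0
2|2|1|2|2|1
0|2|3|3|3|3
0|3|0|3|1|1
2|2|2|0|0|1
3|1|3|1|3|1
t=4: 2|0|2|1|2|0
2|2|2|2|2|1
0|2|3|3|3|3
0|3|0|3|1|1
2|2|2|0|0|1
3|1|3|1|3|1
t=5: 2|0|2|1|2|0
2|2|3|2|2|1
0|2|3|3|3|3
0|3|0|3|1|1
2|2|2|0|0|1
3|1|3|1|3|1
t=6: 2|0|3|2|3|0
2|3|2|1|0|3
0|3|1|3|2|0
0|3|2|0|3|2
2|2|2|1|0|1
3|1|3|1|3|1
t=7: 2|0|3|2|3|0
2|3|3|1|0|3
0|3|1|3|2|0
0|3|2|0|3|2
2|2|2|1|0|1
3|1|3|1|3|1
t=8: 2|2|0|3|3|0
3|1|2|2|0|3
1|1|3|3|2|0
1|0|3|0|3|2
2|3|2|1|0|1
3|1|3|1|3|1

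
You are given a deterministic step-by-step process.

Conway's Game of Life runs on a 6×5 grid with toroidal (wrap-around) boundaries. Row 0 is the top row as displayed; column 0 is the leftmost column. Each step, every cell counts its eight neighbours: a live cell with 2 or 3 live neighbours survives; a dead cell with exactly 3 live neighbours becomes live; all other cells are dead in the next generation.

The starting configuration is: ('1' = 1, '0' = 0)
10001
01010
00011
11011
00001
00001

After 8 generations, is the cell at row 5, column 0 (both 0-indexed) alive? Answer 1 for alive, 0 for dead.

0

0) 10001
01010
00011
11011
00001
00001
1) 10011
00110
01000
00100
00000
00011
2) 10000
11110
01010
00000
00010
10010
3) 10010
10010
11011
00100
00001
00000
4) 00000
00010
11010
01100
00000
00001
5) 00000
00101
11011
11100
00000
00000
6) 00000
01101
00000
00110
01000
00000
7) 00000
00000
01000
00100
00100
00000
8) 00000
00000
00000
01100
00000
00000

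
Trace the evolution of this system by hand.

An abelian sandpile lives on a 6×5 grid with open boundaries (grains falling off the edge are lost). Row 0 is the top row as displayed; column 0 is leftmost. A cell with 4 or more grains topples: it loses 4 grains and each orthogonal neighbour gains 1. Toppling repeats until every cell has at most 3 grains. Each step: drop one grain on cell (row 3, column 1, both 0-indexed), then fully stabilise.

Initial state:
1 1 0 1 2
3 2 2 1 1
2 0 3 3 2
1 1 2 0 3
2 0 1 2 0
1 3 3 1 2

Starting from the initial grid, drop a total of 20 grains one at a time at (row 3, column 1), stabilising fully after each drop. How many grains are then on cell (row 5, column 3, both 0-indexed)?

3

[0] 1 1 0 1 2
3 2 2 1 1
2 0 3 3 2
1 1 2 0 3
2 0 1 2 0
1 3 3 1 2
[1] 1 1 0 1 2
3 2 2 1 1
2 0 3 3 2
1 2 2 0 3
2 0 1 2 0
1 3 3 1 2
[2] 1 1 0 1 2
3 2 2 1 1
2 0 3 3 2
1 3 2 0 3
2 0 1 2 0
1 3 3 1 2
[3] 1 1 0 1 2
3 2 2 1 1
2 1 3 3 2
2 0 3 0 3
2 1 1 2 0
1 3 3 1 2
[4] 1 1 0 1 2
3 2 2 1 1
2 1 3 3 2
2 1 3 0 3
2 1 1 2 0
1 3 3 1 2
[5] 1 1 0 1 2
3 2 2 1 1
2 1 3 3 2
2 2 3 0 3
2 1 1 2 0
1 3 3 1 2
[6] 1 1 0 1 2
3 2 2 1 1
2 1 3 3 2
2 3 3 0 3
2 1 1 2 0
1 3 3 1 2
[7] 1 1 0 1 2
3 2 3 2 1
2 3 1 0 3
3 1 1 2 3
2 2 2 2 0
1 3 3 1 2
[8] 1 1 0 1 2
3 2 3 2 1
2 3 1 0 3
3 2 1 2 3
2 2 2 2 0
1 3 3 1 2
[9] 1 1 0 1 2
3 2 3 2 1
2 3 1 0 3
3 3 1 2 3
2 2 2 2 0
1 3 3 1 2
[10] 2 2 1 1 2
1 1 0 3 1
1 2 3 0 3
1 2 2 2 3
3 3 2 2 0
1 3 3 1 2
[11] 2 2 1 1 2
1 1 0 3 1
1 2 3 0 3
1 3 2 2 3
3 3 2 2 0
1 3 3 1 2
[12] 2 2 1 1 2
1 2 1 3 1
2 0 1 1 3
3 3 1 3 3
0 3 1 3 0
3 1 1 2 2
[13] 2 2 1 1 2
1 2 1 3 1
3 1 1 1 3
0 2 2 3 3
2 0 2 3 0
3 2 1 2 2
[14] 2 2 1 1 2
1 2 1 3 1
3 1 1 1 3
0 3 2 3 3
2 0 2 3 0
3 2 1 2 2
[15] 2 2 1 1 2
1 2 1 3 1
3 2 1 1 3
1 0 3 3 3
2 1 2 3 0
3 2 1 2 2
[16] 2 2 1 1 2
1 2 1 3 1
3 2 1 1 3
1 1 3 3 3
2 1 2 3 0
3 2 1 2 2
[17] 2 2 1 1 2
1 2 1 3 1
3 2 1 1 3
1 2 3 3 3
2 1 2 3 0
3 2 1 2 2
[18] 2 2 1 1 2
1 2 1 3 1
3 2 1 1 3
1 3 3 3 3
2 1 2 3 0
3 2 1 2 2
[19] 2 2 1 1 2
1 2 1 3 2
3 3 2 3 0
2 1 2 2 1
2 3 0 1 2
3 2 2 3 2
[20] 2 2 1 1 2
1 2 1 3 2
3 3 2 3 0
2 2 2 2 1
2 3 0 1 2
3 2 2 3 2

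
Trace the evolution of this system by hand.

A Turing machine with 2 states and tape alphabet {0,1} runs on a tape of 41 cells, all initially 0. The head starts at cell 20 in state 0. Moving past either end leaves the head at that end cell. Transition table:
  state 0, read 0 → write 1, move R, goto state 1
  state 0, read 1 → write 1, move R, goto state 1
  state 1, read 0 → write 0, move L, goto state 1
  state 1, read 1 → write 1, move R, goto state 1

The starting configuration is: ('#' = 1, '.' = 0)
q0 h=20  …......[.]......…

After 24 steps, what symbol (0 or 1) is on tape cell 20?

1

gen 0: q0 h=20  …......[.]......…
gen 1: q1 h=21  ….....#[.]......…
gen 2: q1 h=20  …......[#]......…
gen 3: q1 h=21  ….....#[.]......…
gen 4: q1 h=20  …......[#]......…
gen 5: q1 h=21  ….....#[.]......…
gen 6: q1 h=20  …......[#]......…
gen 7: q1 h=21  ….....#[.]......…
gen 8: q1 h=20  …......[#]......…
gen 9: q1 h=21  ….....#[.]......…
gen 10: q1 h=20  …......[#]......…
gen 11: q1 h=21  ….....#[.]......…
gen 12: q1 h=20  …......[#]......…
gen 13: q1 h=21  ….....#[.]......…
gen 14: q1 h=20  …......[#]......…
gen 15: q1 h=21  ….....#[.]......…
gen 16: q1 h=20  …......[#]......…
gen 17: q1 h=21  ….....#[.]......…
gen 18: q1 h=20  …......[#]......…
gen 19: q1 h=21  ….....#[.]......…
gen 20: q1 h=20  …......[#]......…
gen 21: q1 h=21  ….....#[.]......…
gen 22: q1 h=20  …......[#]......…
gen 23: q1 h=21  ….....#[.]......…
gen 24: q1 h=20  …......[#]......…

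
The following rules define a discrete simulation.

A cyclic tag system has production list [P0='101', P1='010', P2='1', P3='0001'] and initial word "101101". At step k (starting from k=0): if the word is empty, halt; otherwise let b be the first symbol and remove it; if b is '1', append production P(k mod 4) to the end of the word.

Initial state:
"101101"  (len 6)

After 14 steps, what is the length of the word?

t=0: "101101"  (len 6)
t=1: "01101101"  (len 8)
t=2: "1101101"  (len 7)
t=3: "1011011"  (len 7)
t=4: "0110110001"  (len 10)
t=5: "110110001"  (len 9)
t=6: "10110001010"  (len 11)
t=7: "01100010101"  (len 11)
t=8: "1100010101"  (len 10)
t=9: "100010101101"  (len 12)
t=10: "00010101101010"  (len 14)
t=11: "0010101101010"  (len 13)
t=12: "010101101010"  (len 12)
t=13: "10101101010"  (len 11)
t=14: "0101101010010"  (len 13)

13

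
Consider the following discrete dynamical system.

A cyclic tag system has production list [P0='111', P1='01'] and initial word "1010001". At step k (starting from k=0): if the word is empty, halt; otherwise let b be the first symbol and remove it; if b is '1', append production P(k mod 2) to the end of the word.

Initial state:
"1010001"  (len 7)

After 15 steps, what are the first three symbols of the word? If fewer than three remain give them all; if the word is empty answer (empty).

step 0: "1010001"  (len 7)
step 1: "010001111"  (len 9)
step 2: "10001111"  (len 8)
step 3: "0001111111"  (len 10)
step 4: "001111111"  (len 9)
step 5: "01111111"  (len 8)
step 6: "1111111"  (len 7)
step 7: "111111111"  (len 9)
step 8: "1111111101"  (len 10)
step 9: "111111101111"  (len 12)
step 10: "1111110111101"  (len 13)
step 11: "111110111101111"  (len 15)
step 12: "1111011110111101"  (len 16)
step 13: "111011110111101111"  (len 18)
step 14: "1101111011110111101"  (len 19)
step 15: "101111011110111101111"  (len 21)

101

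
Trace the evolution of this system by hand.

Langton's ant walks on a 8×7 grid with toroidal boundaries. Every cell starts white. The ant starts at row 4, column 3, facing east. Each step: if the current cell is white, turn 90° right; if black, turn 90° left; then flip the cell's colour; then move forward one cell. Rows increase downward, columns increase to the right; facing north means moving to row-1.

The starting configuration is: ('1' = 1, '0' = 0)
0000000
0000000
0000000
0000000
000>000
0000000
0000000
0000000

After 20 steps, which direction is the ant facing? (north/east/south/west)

gen 0: 0000000
0000000
0000000
0000000
000>000
0000000
0000000
0000000
gen 1: 0000000
0000000
0000000
0000000
0001000
000v000
0000000
0000000
gen 2: 0000000
0000000
0000000
0000000
0001000
00<1000
0000000
0000000
gen 3: 0000000
0000000
0000000
0000000
00^1000
0011000
0000000
0000000
gen 4: 0000000
0000000
0000000
0000000
001>000
0011000
0000000
0000000
gen 5: 0000000
0000000
0000000
000^000
0010000
0011000
0000000
0000000
gen 6: 0000000
0000000
0000000
0001>00
0010000
0011000
0000000
0000000
gen 7: 0000000
0000000
0000000
0001100
0010v00
0011000
0000000
0000000
gen 8: 0000000
0000000
0000000
0001100
001<100
0011000
0000000
0000000
gen 9: 0000000
0000000
0000000
000^100
0011100
0011000
0000000
0000000
gen 10: 0000000
0000000
0000000
00<0100
0011100
0011000
0000000
0000000
gen 11: 0000000
0000000
00^0000
0010100
0011100
0011000
0000000
0000000
gen 12: 0000000
0000000
001>000
0010100
0011100
0011000
0000000
0000000
gen 13: 0000000
0000000
0011000
001v100
0011100
0011000
0000000
0000000
gen 14: 0000000
0000000
0011000
00<1100
0011100
0011000
0000000
0000000
gen 15: 0000000
0000000
0011000
0001100
00v1100
0011000
0000000
0000000
gen 16: 0000000
0000000
0011000
0001100
000>100
0011000
0000000
0000000
gen 17: 0000000
0000000
0011000
000^100
0000100
0011000
0000000
0000000
gen 18: 0000000
0000000
0011000
00<0100
0000100
0011000
0000000
0000000
gen 19: 0000000
0000000
00^1000
0010100
0000100
0011000
0000000
0000000
gen 20: 0000000
0000000
0<01000
0010100
0000100
0011000
0000000
0000000

west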